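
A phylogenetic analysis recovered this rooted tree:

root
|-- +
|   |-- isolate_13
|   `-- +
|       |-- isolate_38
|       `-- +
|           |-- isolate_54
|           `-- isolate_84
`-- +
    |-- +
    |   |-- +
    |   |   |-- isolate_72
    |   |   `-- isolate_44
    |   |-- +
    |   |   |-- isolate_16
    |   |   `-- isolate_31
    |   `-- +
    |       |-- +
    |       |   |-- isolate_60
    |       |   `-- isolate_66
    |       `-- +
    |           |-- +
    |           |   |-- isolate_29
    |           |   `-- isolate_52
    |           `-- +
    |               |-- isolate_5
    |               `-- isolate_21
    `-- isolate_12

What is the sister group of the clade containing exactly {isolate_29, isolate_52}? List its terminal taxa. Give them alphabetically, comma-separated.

The clade containing exactly {isolate_29, isolate_52} attaches to the tree at the node subtending ((isolate_29,isolate_52),(isolate_5,isolate_21)).
The other lineage descending from that same node — the sister group — is (isolate_5,isolate_21); its 2 tips in alphabetical order are the answer.

isolate_21, isolate_5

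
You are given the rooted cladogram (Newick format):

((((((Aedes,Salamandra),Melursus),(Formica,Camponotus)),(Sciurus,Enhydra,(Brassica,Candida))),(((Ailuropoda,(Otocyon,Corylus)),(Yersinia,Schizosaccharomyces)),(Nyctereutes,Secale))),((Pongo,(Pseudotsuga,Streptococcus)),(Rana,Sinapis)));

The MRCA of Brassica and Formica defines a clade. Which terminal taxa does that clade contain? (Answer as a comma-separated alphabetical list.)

Aedes, Brassica, Camponotus, Candida, Enhydra, Formica, Melursus, Salamandra, Sciurus

Tracing Brassica: it sits inside (Brassica,Candida).
Tracing Formica: it sits inside (Formica,Camponotus).
The smallest clade enclosing both is ((((Aedes,Salamandra),Melursus),(Formica,Camponotus)),(Sciurus,Enhydra,(Brassica,Candida))); the answer is its 9 terminal taxa in alphabetical order.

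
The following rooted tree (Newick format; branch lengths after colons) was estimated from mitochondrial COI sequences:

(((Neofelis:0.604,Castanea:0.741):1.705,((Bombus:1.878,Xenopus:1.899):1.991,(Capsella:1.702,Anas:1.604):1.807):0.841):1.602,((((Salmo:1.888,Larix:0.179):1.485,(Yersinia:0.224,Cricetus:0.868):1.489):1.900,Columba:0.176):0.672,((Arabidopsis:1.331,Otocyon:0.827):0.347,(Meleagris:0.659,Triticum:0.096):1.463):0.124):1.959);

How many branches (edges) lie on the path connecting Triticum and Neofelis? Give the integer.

7

The MRCA of Triticum and Neofelis is the root of the tree.
From Triticum up to that node: 4 branches. From Neofelis up to the same node: 3 branches. Total: 4 + 3 = 7.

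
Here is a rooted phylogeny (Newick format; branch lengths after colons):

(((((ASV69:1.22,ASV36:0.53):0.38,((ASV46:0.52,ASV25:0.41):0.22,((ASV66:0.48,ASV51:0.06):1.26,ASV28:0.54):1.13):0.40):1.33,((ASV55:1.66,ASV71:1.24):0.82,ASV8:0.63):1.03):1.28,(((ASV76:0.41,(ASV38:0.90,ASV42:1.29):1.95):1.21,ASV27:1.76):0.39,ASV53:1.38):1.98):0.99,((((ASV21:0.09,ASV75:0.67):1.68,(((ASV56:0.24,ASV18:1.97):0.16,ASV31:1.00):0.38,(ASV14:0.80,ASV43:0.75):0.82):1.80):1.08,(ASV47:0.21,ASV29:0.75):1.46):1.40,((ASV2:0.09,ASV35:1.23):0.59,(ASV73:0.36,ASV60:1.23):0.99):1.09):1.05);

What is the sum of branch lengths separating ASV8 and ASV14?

The path runs ASV8 → … → MRCA → … → ASV14; the MRCA is the root of the tree.
Branch lengths along that path: 0.63 + 1.03 + 1.28 + 0.99 + 1.05 + 1.40 + 1.08 + 1.80 + 0.82 + 0.80 = 10.88.

10.88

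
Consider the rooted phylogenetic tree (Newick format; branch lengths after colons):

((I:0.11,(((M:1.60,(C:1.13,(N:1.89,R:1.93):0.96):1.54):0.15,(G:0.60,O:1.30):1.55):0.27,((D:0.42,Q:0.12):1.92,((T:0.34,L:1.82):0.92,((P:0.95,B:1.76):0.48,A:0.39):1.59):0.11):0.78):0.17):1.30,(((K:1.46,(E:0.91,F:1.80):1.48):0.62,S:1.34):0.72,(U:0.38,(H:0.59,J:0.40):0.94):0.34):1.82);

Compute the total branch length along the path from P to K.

10.00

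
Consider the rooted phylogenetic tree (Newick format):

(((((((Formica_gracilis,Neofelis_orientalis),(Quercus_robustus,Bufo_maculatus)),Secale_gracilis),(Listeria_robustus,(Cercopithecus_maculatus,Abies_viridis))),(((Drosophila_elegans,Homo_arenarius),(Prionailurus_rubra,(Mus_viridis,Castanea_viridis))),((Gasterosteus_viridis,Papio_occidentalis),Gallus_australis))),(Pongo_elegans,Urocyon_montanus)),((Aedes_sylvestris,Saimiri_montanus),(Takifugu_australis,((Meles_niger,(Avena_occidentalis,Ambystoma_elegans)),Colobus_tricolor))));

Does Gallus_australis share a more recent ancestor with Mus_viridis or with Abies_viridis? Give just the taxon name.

The MRCA of Gallus_australis and Mus_viridis subtends (((Drosophila_elegans,Homo_arenarius),(Prionailurus_rubra,(Mus_viridis,Castanea_viridis))),((Gasterosteus_viridis,Papio_occidentalis),Gallus_australis)) (8 taxa).
The MRCA of Gallus_australis and Abies_viridis subtends (((((Formica_gracilis,Neofelis_orientalis),(Quercus_robustus,Bufo_maculatus)),Secale_gracilis),(Listeria_robustus,(Cercopithecus_maculatus,Abies_viridis))),(((Drosophila_elegans,Homo_arenarius),(Prionailurus_rubra,(Mus_viridis,Castanea_viridis))),((Gasterosteus_viridis,Papio_occidentalis),Gallus_australis))) (16 taxa).
The first is nested inside the second, so Gallus_australis shares a more recent common ancestor with Mus_viridis.

Mus_viridis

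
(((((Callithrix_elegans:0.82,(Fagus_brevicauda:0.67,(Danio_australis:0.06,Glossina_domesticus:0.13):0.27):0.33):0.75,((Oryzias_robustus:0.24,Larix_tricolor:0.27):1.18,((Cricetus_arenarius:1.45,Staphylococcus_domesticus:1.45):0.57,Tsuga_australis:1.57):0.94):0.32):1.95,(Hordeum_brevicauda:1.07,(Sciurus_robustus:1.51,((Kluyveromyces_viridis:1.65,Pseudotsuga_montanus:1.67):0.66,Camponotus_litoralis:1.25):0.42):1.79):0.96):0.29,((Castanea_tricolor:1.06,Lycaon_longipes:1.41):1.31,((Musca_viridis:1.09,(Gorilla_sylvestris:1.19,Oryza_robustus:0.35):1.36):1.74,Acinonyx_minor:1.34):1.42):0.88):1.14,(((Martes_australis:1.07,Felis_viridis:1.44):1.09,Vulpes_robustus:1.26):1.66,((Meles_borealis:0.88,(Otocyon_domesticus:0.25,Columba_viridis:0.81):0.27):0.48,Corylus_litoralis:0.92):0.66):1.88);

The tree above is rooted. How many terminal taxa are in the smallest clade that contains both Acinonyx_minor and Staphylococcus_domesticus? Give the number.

20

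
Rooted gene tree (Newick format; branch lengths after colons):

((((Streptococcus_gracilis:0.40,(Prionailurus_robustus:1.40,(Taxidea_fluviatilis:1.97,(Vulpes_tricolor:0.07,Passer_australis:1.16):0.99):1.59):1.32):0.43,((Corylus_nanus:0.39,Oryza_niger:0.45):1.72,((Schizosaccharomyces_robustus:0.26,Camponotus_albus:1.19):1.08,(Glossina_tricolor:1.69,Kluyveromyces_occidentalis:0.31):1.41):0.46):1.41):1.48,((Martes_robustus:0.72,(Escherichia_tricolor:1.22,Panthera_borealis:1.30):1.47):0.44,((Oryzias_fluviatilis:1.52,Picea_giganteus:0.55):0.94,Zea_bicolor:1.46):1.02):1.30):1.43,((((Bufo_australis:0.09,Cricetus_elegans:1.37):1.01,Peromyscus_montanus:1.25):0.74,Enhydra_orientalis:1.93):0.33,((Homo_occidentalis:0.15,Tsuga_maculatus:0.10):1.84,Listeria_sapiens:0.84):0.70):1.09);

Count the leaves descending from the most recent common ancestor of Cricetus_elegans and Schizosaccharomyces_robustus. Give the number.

The MRCA of Cricetus_elegans and Schizosaccharomyces_robustus is the root, so the clade is the entire tree.
That clade contains 24 terminal taxa: Bufo_australis, Camponotus_albus, Corylus_nanus, Cricetus_elegans, Enhydra_orientalis, Escherichia_tricolor, Glossina_tricolor, Homo_occidentalis, Kluyveromyces_occidentalis, Listeria_sapiens, Martes_robustus, Oryza_niger, Oryzias_fluviatilis, Panthera_borealis, Passer_australis, Peromyscus_montanus, Picea_giganteus, Prionailurus_robustus, Schizosaccharomyces_robustus, Streptococcus_gracilis, Taxidea_fluviatilis, Tsuga_maculatus, Vulpes_tricolor, Zea_bicolor.

24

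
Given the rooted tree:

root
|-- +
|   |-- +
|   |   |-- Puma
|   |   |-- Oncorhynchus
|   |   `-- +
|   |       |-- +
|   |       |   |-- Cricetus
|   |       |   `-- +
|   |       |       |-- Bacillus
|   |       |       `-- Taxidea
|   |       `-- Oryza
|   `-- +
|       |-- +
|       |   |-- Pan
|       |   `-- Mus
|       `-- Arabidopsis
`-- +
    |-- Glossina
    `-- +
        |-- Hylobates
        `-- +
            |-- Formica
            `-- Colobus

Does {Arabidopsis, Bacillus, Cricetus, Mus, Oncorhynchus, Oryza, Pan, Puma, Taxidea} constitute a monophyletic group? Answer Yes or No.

Yes

The most recent common ancestor of these taxa subtends ((Puma,Oncorhynchus,((Cricetus,(Bacillus,Taxidea)),Oryza)),((Pan,Mus),Arabidopsis)).
That clade has exactly 9 tips — every listed taxon and nothing else — so the group is monophyletic.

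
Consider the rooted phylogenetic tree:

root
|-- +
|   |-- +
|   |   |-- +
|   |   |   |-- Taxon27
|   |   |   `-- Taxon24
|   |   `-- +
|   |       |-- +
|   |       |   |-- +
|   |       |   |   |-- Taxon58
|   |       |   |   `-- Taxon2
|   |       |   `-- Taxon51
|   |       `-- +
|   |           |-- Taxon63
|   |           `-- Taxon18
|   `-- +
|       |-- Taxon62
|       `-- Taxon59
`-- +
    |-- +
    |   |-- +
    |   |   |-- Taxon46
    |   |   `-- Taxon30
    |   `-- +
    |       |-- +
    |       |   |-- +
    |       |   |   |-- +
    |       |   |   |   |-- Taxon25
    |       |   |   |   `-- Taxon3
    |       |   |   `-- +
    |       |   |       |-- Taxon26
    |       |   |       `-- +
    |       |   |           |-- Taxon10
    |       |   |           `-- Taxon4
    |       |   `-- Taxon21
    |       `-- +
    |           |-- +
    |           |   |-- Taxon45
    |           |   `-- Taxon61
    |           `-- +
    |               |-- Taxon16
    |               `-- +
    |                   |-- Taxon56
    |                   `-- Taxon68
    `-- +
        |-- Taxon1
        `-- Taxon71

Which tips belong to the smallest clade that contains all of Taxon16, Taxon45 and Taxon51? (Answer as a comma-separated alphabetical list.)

Taxon1, Taxon10, Taxon16, Taxon18, Taxon2, Taxon21, Taxon24, Taxon25, Taxon26, Taxon27, Taxon3, Taxon30, Taxon4, Taxon45, Taxon46, Taxon51, Taxon56, Taxon58, Taxon59, Taxon61, Taxon62, Taxon63, Taxon68, Taxon71

Tracing Taxon16: it sits inside (Taxon16,(Taxon56,Taxon68)).
Tracing Taxon45: it sits inside (Taxon45,Taxon61).
Tracing Taxon51: it sits inside ((Taxon58,Taxon2),Taxon51).
The smallest clade enclosing all 3 is the whole tree (their MRCA is the root), so the answer is all 24 tips in alphabetical order.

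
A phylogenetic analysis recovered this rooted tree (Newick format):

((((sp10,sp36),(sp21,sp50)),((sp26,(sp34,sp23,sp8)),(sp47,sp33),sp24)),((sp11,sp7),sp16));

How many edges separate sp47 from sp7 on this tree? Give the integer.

The MRCA of sp47 and sp7 is the root of the tree.
From sp47 up to that node: 4 branches. From sp7 up to the same node: 3 branches. Total: 4 + 3 = 7.

7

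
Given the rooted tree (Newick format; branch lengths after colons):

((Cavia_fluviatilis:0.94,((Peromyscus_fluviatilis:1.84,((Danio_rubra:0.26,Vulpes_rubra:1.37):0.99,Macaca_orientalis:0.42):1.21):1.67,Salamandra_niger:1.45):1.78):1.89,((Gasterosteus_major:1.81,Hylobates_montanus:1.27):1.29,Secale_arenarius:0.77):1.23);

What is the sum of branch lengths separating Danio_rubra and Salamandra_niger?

5.58

The path runs Danio_rubra → … → MRCA → … → Salamandra_niger; the MRCA is the node subtending ((Peromyscus_fluviatilis,((Danio_rubra,Vulpes_rubra),Macaca_orientalis)),Salamandra_niger).
Branch lengths along that path: 0.26 + 0.99 + 1.21 + 1.67 + 1.45 = 5.58.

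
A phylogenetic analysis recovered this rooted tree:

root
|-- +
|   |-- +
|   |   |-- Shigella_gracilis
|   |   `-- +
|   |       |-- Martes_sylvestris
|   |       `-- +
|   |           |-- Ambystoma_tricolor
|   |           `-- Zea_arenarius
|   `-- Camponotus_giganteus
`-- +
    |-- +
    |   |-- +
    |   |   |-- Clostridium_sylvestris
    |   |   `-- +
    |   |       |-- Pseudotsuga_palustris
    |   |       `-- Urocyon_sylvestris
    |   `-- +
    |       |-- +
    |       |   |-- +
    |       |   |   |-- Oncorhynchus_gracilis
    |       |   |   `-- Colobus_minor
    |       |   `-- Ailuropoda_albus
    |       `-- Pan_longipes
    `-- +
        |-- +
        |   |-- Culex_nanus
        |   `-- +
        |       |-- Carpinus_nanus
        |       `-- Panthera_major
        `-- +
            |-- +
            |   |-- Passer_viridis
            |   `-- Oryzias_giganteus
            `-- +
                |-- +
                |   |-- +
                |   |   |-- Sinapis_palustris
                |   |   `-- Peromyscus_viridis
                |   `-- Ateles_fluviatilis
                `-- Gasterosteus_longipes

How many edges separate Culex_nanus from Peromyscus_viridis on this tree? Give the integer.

7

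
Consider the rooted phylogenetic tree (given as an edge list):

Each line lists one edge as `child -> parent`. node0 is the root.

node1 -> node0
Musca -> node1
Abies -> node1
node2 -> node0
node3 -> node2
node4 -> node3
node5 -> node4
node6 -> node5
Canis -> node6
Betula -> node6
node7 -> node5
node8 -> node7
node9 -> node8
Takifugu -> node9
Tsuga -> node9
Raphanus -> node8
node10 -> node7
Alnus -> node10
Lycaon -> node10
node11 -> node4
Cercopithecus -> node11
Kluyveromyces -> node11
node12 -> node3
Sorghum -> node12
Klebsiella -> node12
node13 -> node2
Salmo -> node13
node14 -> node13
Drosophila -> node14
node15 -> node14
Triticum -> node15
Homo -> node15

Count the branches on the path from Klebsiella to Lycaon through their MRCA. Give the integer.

The MRCA of Klebsiella and Lycaon is the node subtending ((((Canis,Betula),(((Takifugu,Tsuga),Raphanus),(Alnus,Lycaon))),(Cercopithecus,Kluyveromyces)),(Sorghum,Klebsiella)).
From Klebsiella up to that node: 2 branches. From Lycaon up to the same node: 5 branches. Total: 2 + 5 = 7.

7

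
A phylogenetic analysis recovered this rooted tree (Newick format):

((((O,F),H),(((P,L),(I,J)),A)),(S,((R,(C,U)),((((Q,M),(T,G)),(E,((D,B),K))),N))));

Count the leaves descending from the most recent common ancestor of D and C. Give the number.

The MRCA of D and C is the node subtending ((R,(C,U)),((((Q,M),(T,G)),(E,((D,B),K))),N)).
That clade contains 12 terminal taxa: B, C, D, E, G, K, M, N, Q, R, T, U.

12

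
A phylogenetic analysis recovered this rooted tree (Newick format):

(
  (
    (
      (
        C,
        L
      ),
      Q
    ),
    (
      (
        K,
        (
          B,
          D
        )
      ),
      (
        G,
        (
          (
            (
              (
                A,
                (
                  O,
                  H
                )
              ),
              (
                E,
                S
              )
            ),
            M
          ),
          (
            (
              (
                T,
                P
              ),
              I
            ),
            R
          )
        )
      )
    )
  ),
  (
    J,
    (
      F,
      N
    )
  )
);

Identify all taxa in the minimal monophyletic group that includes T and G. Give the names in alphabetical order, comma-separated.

Tracing T: it sits inside (T,P).
Tracing G: it sits inside (G,((((A,(O,H)),(E,S)),M),(((T,P),I),R))).
The smallest clade enclosing both is (G,((((A,(O,H)),(E,S)),M),(((T,P),I),R))); the answer is its 11 terminal taxa in alphabetical order.

A, E, G, H, I, M, O, P, R, S, T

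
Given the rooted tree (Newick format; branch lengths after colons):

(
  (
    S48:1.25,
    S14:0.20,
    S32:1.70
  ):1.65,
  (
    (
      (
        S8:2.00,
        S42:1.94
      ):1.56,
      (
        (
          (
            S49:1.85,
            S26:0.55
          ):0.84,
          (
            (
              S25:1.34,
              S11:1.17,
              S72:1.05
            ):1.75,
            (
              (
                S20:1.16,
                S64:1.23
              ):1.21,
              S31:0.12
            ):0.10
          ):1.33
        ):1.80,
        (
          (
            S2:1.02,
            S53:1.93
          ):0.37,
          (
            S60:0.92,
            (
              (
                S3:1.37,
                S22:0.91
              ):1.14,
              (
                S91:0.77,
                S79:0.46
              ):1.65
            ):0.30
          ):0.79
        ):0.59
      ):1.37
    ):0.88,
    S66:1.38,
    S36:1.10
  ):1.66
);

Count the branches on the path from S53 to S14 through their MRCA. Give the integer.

The MRCA of S53 and S14 is the root of the tree.
From S53 up to that node: 6 branches. From S14 up to the same node: 2 branches. Total: 6 + 2 = 8.

8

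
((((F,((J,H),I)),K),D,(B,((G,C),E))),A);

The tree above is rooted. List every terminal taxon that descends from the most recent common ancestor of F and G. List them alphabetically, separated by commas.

B, C, D, E, F, G, H, I, J, K

Tracing F: it sits inside (F,((J,H),I)).
Tracing G: it sits inside (G,C).
The smallest clade enclosing both is (((F,((J,H),I)),K),D,(B,((G,C),E))); the answer is its 10 terminal taxa in alphabetical order.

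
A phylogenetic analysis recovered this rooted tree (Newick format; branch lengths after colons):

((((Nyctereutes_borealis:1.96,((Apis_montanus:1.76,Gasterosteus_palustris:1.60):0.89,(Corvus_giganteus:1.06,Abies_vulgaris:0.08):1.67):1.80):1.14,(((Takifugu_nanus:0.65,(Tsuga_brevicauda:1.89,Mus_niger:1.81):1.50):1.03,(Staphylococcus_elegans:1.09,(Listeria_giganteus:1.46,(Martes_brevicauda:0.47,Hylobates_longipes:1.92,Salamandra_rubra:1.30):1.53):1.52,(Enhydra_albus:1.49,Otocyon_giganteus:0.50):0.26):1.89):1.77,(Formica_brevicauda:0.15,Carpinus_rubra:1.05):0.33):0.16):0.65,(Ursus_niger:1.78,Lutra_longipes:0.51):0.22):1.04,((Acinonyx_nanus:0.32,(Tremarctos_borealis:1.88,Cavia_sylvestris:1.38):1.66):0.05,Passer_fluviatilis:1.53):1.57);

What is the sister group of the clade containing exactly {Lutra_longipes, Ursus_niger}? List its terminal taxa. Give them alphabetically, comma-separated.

Abies_vulgaris, Apis_montanus, Carpinus_rubra, Corvus_giganteus, Enhydra_albus, Formica_brevicauda, Gasterosteus_palustris, Hylobates_longipes, Listeria_giganteus, Martes_brevicauda, Mus_niger, Nyctereutes_borealis, Otocyon_giganteus, Salamandra_rubra, Staphylococcus_elegans, Takifugu_nanus, Tsuga_brevicauda

The clade containing exactly {Lutra_longipes, Ursus_niger} attaches to the tree at the node subtending (((Nyctereutes_borealis,((Apis_montanus,Gasterosteus_palustris),(Corvus_giganteus,Abies_vulgaris))),(((Takifugu_nanus,(Tsuga_brevicauda,Mus_niger)),(Staphylococcus_elegans,(Listeria_giganteus,(Martes_brevicauda,Hylobates_longipes,Salamandra_rubra)),(Enhydra_albus,Otocyon_giganteus))),(Formica_brevicauda,Carpinus_rubra))),(Ursus_niger,Lutra_longipes)).
The other lineage descending from that same node — the sister group — is ((Nyctereutes_borealis,((Apis_montanus,Gasterosteus_palustris),(Corvus_giganteus,Abies_vulgaris))),(((Takifugu_nanus,(Tsuga_brevicauda,Mus_niger)),(Staphylococcus_elegans,(Listeria_giganteus,(Martes_brevicauda,Hylobates_longipes,Salamandra_rubra)),(Enhydra_albus,Otocyon_giganteus))),(Formica_brevicauda,Carpinus_rubra))); its 17 tips in alphabetical order are the answer.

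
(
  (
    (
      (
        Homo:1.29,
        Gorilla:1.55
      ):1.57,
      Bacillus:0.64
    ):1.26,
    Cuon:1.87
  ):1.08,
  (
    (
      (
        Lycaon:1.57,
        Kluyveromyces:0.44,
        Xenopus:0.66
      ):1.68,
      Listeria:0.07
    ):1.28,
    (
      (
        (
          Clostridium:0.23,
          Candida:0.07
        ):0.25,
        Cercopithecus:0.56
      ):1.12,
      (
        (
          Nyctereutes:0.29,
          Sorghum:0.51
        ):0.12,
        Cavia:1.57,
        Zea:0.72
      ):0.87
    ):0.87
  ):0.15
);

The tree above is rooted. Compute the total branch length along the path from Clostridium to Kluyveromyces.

5.87

The path runs Clostridium → … → MRCA → … → Kluyveromyces; the MRCA is the node subtending (((Lycaon,Kluyveromyces,Xenopus),Listeria),(((Clostridium,Candida),Cercopithecus),((Nyctereutes,Sorghum),Cavia,Zea))).
Branch lengths along that path: 0.23 + 0.25 + 1.12 + 0.87 + 1.28 + 1.68 + 0.44 = 5.87.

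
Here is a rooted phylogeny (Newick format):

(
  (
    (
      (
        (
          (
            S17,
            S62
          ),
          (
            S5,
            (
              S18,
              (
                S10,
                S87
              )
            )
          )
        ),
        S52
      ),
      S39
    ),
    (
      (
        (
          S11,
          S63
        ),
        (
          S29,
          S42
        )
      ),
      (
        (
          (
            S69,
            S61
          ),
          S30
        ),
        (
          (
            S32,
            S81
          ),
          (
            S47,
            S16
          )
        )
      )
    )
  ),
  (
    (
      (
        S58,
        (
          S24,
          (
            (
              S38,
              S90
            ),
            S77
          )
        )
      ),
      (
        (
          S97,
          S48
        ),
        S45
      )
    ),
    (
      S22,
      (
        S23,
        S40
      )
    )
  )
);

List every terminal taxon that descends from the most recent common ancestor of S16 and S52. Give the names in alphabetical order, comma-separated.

S10, S11, S16, S17, S18, S29, S30, S32, S39, S42, S47, S5, S52, S61, S62, S63, S69, S81, S87

Tracing S16: it sits inside (S47,S16).
Tracing S52: it sits inside (((S17,S62),(S5,(S18,(S10,S87)))),S52).
The smallest clade enclosing both is (((((S17,S62),(S5,(S18,(S10,S87)))),S52),S39),(((S11,S63),(S29,S42)),(((S69,S61),S30),((S32,S81),(S47,S16))))); the answer is its 19 terminal taxa in alphabetical order.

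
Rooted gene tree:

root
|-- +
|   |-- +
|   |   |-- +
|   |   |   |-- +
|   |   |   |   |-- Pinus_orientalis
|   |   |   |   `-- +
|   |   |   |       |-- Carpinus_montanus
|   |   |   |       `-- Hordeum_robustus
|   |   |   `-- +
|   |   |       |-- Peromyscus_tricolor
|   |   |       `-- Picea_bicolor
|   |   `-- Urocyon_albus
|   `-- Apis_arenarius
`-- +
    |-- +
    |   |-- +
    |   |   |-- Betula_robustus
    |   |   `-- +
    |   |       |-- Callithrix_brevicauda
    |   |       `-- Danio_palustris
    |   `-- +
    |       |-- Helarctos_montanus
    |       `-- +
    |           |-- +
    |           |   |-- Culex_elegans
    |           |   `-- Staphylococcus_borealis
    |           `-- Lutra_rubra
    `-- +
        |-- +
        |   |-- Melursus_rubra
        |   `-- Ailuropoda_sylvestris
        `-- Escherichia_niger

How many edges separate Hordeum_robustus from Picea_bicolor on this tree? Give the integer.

The MRCA of Hordeum_robustus and Picea_bicolor is the node subtending ((Pinus_orientalis,(Carpinus_montanus,Hordeum_robustus)),(Peromyscus_tricolor,Picea_bicolor)).
From Hordeum_robustus up to that node: 3 branches. From Picea_bicolor up to the same node: 2 branches. Total: 3 + 2 = 5.

5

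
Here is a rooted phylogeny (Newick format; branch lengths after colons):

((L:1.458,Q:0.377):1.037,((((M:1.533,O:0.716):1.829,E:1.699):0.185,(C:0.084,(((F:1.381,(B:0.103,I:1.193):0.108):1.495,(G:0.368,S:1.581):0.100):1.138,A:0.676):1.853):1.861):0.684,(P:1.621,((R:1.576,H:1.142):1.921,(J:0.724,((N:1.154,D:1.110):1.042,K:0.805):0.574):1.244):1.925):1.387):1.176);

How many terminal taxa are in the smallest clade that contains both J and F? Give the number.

17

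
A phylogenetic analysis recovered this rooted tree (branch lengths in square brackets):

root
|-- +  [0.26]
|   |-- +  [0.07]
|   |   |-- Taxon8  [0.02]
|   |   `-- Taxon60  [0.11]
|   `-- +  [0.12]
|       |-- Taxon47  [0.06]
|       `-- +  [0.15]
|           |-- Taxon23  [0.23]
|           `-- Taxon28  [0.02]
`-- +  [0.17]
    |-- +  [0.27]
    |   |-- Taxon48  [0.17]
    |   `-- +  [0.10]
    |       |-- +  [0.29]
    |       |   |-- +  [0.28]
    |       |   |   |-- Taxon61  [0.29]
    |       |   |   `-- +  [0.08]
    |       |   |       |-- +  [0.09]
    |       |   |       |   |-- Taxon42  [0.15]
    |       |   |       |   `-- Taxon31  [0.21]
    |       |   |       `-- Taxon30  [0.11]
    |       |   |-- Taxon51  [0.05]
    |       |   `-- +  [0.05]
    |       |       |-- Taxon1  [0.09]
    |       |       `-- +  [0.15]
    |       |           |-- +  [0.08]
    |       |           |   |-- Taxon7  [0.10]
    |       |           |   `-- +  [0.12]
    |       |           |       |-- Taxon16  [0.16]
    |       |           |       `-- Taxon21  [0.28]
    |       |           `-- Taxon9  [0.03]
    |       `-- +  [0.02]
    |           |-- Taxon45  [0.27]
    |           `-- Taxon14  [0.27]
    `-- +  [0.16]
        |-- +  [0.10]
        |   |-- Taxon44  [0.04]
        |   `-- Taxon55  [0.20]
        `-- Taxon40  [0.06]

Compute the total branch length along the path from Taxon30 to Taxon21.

The path runs Taxon30 → … → MRCA → … → Taxon21; the MRCA is the node subtending ((Taxon61,((Taxon42,Taxon31),Taxon30)),Taxon51,(Taxon1,((Taxon7,(Taxon16,Taxon21)),Taxon9))).
Branch lengths along that path: 0.11 + 0.08 + 0.28 + 0.05 + 0.15 + 0.08 + 0.12 + 0.28 = 1.15.

1.15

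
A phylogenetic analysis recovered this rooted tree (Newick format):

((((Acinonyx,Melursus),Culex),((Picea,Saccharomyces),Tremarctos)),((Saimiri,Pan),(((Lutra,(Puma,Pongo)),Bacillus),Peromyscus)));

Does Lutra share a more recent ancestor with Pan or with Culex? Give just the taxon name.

Pan

The MRCA of Lutra and Pan subtends ((Saimiri,Pan),(((Lutra,(Puma,Pongo)),Bacillus),Peromyscus)) (7 taxa).
The MRCA of Lutra and Culex is the root, subtending the entire tree (13 taxa).
The first is nested inside the second, so Lutra shares a more recent common ancestor with Pan.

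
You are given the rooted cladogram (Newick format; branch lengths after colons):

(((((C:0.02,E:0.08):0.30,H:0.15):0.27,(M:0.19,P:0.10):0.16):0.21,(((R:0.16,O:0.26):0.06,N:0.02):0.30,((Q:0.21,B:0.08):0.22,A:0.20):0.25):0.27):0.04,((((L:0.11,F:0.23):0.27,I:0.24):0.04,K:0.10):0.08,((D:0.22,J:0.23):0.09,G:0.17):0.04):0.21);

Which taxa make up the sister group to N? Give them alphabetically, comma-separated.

N attaches to the tree at the node subtending ((R,O),N).
The other lineage descending from that same node — the sister group — is (R,O); its 2 tips in alphabetical order are the answer.

O, R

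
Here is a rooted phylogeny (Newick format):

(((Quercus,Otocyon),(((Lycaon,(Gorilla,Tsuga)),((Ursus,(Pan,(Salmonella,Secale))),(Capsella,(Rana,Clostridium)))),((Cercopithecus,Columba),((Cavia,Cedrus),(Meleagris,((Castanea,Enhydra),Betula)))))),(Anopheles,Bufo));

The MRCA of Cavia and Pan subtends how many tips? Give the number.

18

The MRCA of Cavia and Pan is the node subtending (((Lycaon,(Gorilla,Tsuga)),((Ursus,(Pan,(Salmonella,Secale))),(Capsella,(Rana,Clostridium)))),((Cercopithecus,Columba),((Cavia,Cedrus),(Meleagris,((Castanea,Enhydra),Betula))))).
That clade contains 18 terminal taxa: Betula, Capsella, Castanea, Cavia, Cedrus, Cercopithecus, Clostridium, Columba, Enhydra, Gorilla, Lycaon, Meleagris, Pan, Rana, Salmonella, Secale, Tsuga, Ursus.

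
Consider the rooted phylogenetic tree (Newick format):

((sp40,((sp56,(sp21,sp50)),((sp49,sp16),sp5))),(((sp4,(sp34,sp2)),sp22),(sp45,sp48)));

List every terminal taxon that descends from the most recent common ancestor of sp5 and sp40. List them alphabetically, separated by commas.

sp16, sp21, sp40, sp49, sp5, sp50, sp56

Tracing sp5: it sits inside ((sp49,sp16),sp5).
Tracing sp40: it sits inside (sp40,((sp56,(sp21,sp50)),((sp49,sp16),sp5))).
The smallest clade enclosing both is (sp40,((sp56,(sp21,sp50)),((sp49,sp16),sp5))); the answer is its 7 terminal taxa in alphabetical order.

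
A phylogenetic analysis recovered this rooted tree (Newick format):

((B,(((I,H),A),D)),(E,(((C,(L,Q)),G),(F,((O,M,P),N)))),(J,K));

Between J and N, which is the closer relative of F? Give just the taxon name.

The MRCA of F and N subtends (F,((O,M,P),N)) (5 taxa).
The MRCA of F and J is the root, subtending the entire tree (17 taxa).
The first is nested inside the second, so F shares a more recent common ancestor with N.

N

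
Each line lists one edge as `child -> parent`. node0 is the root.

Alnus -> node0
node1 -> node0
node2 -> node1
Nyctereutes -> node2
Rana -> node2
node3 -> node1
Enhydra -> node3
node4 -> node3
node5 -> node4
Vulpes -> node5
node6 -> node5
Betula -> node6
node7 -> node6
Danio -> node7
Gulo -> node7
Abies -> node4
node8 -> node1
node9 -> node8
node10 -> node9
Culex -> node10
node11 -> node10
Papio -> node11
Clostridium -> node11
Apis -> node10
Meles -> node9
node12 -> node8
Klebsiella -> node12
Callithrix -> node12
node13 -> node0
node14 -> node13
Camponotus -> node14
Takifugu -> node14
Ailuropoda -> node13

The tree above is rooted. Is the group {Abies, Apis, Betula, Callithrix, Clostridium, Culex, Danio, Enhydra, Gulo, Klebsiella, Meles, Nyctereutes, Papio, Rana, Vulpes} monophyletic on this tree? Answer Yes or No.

Yes

The most recent common ancestor of these taxa subtends ((Nyctereutes,Rana),(Enhydra,((Vulpes,(Betula,(Danio,Gulo))),Abies)),(((Culex,(Papio,Clostridium),Apis),Meles),(Klebsiella,Callithrix))).
That clade has exactly 15 tips — every listed taxon and nothing else — so the group is monophyletic.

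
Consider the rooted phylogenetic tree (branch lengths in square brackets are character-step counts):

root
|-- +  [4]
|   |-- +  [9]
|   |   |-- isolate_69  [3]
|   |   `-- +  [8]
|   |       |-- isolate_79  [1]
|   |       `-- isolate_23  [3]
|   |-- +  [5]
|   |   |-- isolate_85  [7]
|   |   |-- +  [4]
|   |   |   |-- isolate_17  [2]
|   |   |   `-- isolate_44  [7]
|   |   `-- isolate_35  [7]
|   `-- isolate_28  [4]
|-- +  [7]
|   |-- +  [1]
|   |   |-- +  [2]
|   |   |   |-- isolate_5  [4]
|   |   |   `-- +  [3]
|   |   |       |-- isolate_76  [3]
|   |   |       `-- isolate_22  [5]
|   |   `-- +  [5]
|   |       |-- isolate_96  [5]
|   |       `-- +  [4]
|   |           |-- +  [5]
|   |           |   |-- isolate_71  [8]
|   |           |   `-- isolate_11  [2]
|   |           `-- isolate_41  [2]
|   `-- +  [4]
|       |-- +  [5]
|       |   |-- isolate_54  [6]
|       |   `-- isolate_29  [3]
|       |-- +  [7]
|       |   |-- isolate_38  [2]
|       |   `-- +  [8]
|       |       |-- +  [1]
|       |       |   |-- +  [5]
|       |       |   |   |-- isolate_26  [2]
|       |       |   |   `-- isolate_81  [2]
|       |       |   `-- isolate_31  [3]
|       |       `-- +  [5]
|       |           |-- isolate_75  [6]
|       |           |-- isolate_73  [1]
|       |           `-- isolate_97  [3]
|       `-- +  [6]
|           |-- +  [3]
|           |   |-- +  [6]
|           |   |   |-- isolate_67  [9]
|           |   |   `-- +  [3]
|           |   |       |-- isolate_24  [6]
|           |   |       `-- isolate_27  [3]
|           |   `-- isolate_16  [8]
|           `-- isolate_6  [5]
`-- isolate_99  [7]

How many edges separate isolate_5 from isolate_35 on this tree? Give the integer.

The MRCA of isolate_5 and isolate_35 is the root of the tree.
From isolate_5 up to that node: 4 branches. From isolate_35 up to the same node: 3 branches. Total: 4 + 3 = 7.

7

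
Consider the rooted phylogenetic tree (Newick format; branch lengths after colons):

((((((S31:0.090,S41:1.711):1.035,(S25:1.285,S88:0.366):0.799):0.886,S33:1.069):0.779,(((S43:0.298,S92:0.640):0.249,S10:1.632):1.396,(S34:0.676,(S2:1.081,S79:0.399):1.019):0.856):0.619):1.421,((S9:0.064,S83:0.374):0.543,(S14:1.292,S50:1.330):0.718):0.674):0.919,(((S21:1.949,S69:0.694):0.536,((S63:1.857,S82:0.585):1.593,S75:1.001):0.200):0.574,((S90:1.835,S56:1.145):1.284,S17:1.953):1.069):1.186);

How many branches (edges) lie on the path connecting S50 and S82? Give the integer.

9

The MRCA of S50 and S82 is the root of the tree.
From S50 up to that node: 4 branches. From S82 up to the same node: 5 branches. Total: 4 + 5 = 9.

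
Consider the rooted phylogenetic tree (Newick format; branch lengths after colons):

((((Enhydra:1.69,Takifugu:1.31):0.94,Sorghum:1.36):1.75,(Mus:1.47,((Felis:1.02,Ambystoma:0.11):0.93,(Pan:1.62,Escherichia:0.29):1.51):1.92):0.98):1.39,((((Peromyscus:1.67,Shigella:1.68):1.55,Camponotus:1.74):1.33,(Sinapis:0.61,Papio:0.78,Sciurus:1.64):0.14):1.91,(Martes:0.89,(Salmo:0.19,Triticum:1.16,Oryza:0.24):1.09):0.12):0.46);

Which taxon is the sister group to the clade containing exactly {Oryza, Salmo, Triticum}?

The clade containing exactly {Oryza, Salmo, Triticum} attaches to the tree at the node subtending (Martes,(Salmo,Triticum,Oryza)).
The other lineage descending from that same node — the sister group — is the single tip Martes.

Martes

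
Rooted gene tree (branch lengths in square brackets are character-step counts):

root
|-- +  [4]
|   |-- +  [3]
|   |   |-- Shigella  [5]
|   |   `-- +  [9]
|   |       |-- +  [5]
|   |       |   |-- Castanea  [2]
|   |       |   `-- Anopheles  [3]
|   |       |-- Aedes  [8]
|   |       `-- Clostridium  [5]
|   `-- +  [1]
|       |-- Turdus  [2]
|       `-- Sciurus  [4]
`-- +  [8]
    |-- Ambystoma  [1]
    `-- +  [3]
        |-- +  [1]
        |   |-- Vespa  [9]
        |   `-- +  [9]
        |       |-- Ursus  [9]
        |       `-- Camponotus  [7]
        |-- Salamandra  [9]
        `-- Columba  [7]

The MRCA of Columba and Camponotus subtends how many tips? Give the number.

5

The MRCA of Columba and Camponotus is the node subtending ((Vespa,(Ursus,Camponotus)),Salamandra,Columba).
That clade contains 5 terminal taxa: Camponotus, Columba, Salamandra, Ursus, Vespa.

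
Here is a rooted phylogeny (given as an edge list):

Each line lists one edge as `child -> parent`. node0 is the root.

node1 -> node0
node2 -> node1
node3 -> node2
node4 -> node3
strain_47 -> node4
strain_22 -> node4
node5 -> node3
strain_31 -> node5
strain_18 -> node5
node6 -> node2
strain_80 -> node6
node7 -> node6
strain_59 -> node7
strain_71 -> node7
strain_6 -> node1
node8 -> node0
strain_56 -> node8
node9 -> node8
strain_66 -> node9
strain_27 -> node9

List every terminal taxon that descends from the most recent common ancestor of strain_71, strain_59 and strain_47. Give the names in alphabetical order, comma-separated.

Tracing strain_71: it sits inside (strain_59,strain_71).
Tracing strain_59: it sits inside (strain_59,strain_71).
Tracing strain_47: it sits inside (strain_47,strain_22).
The smallest clade enclosing all 3 is (((strain_47,strain_22),(strain_31,strain_18)),(strain_80,(strain_59,strain_71))); the answer is its 7 terminal taxa in alphabetical order.

strain_18, strain_22, strain_31, strain_47, strain_59, strain_71, strain_80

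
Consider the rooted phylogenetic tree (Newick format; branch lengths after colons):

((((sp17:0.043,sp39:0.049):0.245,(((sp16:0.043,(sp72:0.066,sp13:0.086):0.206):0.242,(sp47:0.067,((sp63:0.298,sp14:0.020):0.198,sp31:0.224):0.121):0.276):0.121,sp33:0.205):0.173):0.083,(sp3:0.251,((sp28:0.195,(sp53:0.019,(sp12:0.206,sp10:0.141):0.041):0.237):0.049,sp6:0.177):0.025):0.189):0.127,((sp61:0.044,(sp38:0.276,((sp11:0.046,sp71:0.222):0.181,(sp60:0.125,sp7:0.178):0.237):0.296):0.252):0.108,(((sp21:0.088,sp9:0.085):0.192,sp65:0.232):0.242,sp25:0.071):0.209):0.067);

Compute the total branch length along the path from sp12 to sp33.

1.208

The path runs sp12 → … → MRCA → … → sp33; the MRCA is the node subtending (((sp17,sp39),(((sp16,(sp72,sp13)),(sp47,((sp63,sp14),sp31))),sp33)),(sp3,((sp28,(sp53,(sp12,sp10))),sp6))).
Branch lengths along that path: 0.206 + 0.041 + 0.237 + 0.049 + 0.025 + 0.189 + 0.083 + 0.173 + 0.205 = 1.208.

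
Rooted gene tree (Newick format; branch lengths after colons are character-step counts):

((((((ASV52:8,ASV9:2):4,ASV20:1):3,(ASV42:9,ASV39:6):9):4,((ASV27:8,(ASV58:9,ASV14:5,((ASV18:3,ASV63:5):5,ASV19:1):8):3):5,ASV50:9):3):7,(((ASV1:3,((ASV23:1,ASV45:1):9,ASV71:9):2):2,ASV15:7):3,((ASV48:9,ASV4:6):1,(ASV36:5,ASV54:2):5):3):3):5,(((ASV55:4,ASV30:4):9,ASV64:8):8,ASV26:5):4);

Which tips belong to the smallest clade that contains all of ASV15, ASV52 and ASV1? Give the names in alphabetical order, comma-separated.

Tracing ASV15: it sits inside ((ASV1,((ASV23,ASV45),ASV71)),ASV15).
Tracing ASV52: it sits inside (ASV52,ASV9).
Tracing ASV1: it sits inside (ASV1,((ASV23,ASV45),ASV71)).
The smallest clade enclosing all 3 is (((((ASV52,ASV9),ASV20),(ASV42,ASV39)),((ASV27,(ASV58,ASV14,((ASV18,ASV63),ASV19))),ASV50)),(((ASV1,((ASV23,ASV45),ASV71)),ASV15),((ASV48,ASV4),(ASV36,ASV54)))); the answer is its 21 terminal taxa in alphabetical order.

ASV1, ASV14, ASV15, ASV18, ASV19, ASV20, ASV23, ASV27, ASV36, ASV39, ASV4, ASV42, ASV45, ASV48, ASV50, ASV52, ASV54, ASV58, ASV63, ASV71, ASV9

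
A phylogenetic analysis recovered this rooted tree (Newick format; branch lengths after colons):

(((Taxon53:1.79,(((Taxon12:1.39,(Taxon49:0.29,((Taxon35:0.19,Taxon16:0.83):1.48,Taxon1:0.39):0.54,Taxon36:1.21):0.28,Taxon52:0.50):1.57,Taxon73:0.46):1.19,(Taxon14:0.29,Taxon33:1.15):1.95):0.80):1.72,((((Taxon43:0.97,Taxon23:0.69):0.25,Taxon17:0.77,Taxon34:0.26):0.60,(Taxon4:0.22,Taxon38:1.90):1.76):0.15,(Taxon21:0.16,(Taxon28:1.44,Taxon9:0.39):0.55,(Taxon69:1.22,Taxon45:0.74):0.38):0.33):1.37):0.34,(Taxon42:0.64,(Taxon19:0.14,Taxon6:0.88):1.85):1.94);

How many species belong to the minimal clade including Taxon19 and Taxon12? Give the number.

The MRCA of Taxon19 and Taxon12 is the root, so the clade is the entire tree.
That clade contains 25 terminal taxa: Taxon1, Taxon12, Taxon14, Taxon16, Taxon17, Taxon19, Taxon21, Taxon23, Taxon28, Taxon33, Taxon34, Taxon35, Taxon36, Taxon38, Taxon4, Taxon42, Taxon43, Taxon45, Taxon49, Taxon52, Taxon53, Taxon6, Taxon69, Taxon73, Taxon9.

25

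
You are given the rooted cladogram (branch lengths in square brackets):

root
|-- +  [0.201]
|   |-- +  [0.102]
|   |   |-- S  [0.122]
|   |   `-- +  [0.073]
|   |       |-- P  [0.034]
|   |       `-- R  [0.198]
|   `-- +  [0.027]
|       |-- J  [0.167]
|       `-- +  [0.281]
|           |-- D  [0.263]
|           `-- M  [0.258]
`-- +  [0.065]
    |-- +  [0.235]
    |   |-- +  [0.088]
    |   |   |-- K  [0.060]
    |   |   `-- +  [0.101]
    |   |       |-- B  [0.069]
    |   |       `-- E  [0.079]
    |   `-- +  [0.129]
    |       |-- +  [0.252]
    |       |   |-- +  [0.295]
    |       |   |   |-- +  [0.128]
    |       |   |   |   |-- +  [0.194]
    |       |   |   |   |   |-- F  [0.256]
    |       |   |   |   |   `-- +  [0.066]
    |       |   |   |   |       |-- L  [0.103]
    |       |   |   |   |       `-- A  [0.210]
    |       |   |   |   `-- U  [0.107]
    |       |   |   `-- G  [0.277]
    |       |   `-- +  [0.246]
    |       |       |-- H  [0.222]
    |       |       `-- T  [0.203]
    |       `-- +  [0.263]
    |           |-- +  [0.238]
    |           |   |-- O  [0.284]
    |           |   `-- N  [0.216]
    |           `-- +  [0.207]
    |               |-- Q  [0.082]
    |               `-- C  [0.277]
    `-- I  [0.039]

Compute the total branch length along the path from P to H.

The path runs P → … → MRCA → … → H; the MRCA is the root of the tree.
Branch lengths along that path: 0.034 + 0.073 + 0.102 + 0.201 + 0.065 + 0.235 + 0.129 + 0.252 + 0.246 + 0.222 = 1.559.

1.559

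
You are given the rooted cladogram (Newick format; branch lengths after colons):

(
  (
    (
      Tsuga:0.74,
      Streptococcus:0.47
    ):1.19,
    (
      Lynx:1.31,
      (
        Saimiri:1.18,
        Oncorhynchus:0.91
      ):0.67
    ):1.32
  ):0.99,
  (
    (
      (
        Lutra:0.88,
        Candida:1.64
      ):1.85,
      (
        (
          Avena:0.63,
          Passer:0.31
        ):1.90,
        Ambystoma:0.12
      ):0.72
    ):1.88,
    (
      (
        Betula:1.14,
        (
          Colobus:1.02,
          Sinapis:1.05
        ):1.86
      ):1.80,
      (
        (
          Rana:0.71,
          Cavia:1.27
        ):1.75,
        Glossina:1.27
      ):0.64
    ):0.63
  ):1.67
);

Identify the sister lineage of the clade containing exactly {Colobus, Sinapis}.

Betula

The clade containing exactly {Colobus, Sinapis} attaches to the tree at the node subtending (Betula,(Colobus,Sinapis)).
The other lineage descending from that same node — the sister group — is the single tip Betula.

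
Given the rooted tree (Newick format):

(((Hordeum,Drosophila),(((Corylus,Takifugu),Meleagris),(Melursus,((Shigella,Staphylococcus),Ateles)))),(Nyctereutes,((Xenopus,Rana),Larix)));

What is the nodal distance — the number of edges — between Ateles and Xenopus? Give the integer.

The MRCA of Ateles and Xenopus is the root of the tree.
From Ateles up to that node: 5 branches. From Xenopus up to the same node: 4 branches. Total: 5 + 4 = 9.

9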